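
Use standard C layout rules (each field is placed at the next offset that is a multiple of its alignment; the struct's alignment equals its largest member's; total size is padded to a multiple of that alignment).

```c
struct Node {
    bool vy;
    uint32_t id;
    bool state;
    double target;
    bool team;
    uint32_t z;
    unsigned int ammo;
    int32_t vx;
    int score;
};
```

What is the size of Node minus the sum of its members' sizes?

17

@0: vy [1B, align 1] → 1
+3 pad (align 4)
@4: id [4B, align 4] → 8
@8: state [1B, align 1] → 9
+7 pad (align 8)
@16: target [8B, align 8] → 24
@24: team [1B, align 1] → 25
+3 pad (align 4)
@28: z [4B, align 4] → 32
@32: ammo [4B, align 4] → 36
@36: vx [4B, align 4] → 40
@40: score [4B, align 4] → 44
+4 tail pad (align 8)
size 48, align 8
data bytes 31, size 48 → padding 17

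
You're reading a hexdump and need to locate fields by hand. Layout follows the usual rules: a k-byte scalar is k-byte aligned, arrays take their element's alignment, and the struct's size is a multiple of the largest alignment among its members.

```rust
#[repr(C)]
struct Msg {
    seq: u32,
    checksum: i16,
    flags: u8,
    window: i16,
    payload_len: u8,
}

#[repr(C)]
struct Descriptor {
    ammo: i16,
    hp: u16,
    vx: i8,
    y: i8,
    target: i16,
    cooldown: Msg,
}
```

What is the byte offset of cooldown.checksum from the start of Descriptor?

Msg: @0: seq [4B, align 4] → 4; @4: checksum [2B, align 2] → 6; @6: flags [1B, align 1] → 7; +1 pad (align 2); @8: window [2B, align 2] → 10; @10: payload_len [1B, align 1] → 11; +1 tail pad (align 4); size 12, align 4
@0: ammo [2B, align 2] → 2
@2: hp [2B, align 2] → 4
@4: vx [1B, align 1] → 5
@5: y [1B, align 1] → 6
@6: target [2B, align 2] → 8
@8: cooldown [12B, align 4] → 20
within Msg: checksum at 4
8 + 4 = 12

12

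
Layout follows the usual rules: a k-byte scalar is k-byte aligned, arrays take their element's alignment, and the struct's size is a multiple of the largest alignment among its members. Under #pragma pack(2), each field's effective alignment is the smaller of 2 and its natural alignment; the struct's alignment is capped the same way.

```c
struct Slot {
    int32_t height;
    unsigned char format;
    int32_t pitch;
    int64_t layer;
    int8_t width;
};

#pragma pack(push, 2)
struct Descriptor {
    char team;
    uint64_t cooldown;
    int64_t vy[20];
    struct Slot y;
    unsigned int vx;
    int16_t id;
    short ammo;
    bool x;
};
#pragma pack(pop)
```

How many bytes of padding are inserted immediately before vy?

0

Slot: height at 0 (size 4, align 4) → ends 4; format at 4 (size 1, align 1) → ends 5; pad 3 to align 4 for pitch; pitch at 8 (size 4, align 4) → ends 12; pad 4 to align 8 for layer; layer at 16 (size 8, align 8) → ends 24; width at 24 (size 1, align 1) → ends 25; tail pad 7 to reach multiple of 8; total 32 bytes, alignment 8
team at 0 (size 1, align 1) → ends 1
pad 1 to align 2 for cooldown
cooldown at 2 (size 8, align 2) → ends 10
vy at 10 (size 160, align 2) → ends 170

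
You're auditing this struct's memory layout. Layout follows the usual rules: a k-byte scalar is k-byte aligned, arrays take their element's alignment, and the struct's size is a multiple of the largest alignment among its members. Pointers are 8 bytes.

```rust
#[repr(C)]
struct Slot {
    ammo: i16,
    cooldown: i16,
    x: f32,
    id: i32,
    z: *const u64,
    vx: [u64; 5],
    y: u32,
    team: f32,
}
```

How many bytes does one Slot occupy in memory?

72

ammo at 0 (size 2, align 2) → ends 2
cooldown at 2 (size 2, align 2) → ends 4
x at 4 (size 4, align 4) → ends 8
id at 8 (size 4, align 4) → ends 12
pad 4 to align 8 for z
z at 16 (size 8, align 8) → ends 24
vx at 24 (size 40, align 8) → ends 64
y at 64 (size 4, align 4) → ends 68
team at 68 (size 4, align 4) → ends 72
total 72 bytes, alignment 8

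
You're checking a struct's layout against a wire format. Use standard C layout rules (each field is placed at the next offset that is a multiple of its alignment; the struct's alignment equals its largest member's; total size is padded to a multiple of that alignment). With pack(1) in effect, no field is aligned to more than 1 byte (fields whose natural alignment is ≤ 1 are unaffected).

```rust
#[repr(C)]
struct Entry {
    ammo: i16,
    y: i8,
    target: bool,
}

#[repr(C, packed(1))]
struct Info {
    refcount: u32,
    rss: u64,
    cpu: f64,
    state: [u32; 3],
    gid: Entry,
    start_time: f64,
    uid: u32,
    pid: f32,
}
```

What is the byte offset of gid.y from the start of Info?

34

Entry: 0..2  ammo  (2B, 2-aligned); 2..3  y  (1B, 1-aligned); 3..4  target  (1B, 1-aligned); sizeof = 4, alignof = 2
0..4  refcount  (4B, 1-aligned)
4..12  rss  (8B, 1-aligned)
12..20  cpu  (8B, 1-aligned)
20..32  state  (12B, 1-aligned)
32..36  gid  (4B, 1-aligned)
within Entry: y at 2
32 + 2 = 34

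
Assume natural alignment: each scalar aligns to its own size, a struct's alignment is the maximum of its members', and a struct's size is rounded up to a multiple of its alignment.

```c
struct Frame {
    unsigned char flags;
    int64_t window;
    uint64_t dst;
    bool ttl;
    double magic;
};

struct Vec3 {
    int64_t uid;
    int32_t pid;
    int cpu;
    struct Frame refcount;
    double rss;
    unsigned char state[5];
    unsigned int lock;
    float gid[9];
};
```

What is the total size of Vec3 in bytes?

112 bytes

Frame: flags at 0 (size 1, align 1) → ends 1; pad 7 to align 8 for window; window at 8 (size 8, align 8) → ends 16; dst at 16 (size 8, align 8) → ends 24; ttl at 24 (size 1, align 1) → ends 25; pad 7 to align 8 for magic; magic at 32 (size 8, align 8) → ends 40; total 40 bytes, alignment 8
uid at 0 (size 8, align 8) → ends 8
pid at 8 (size 4, align 4) → ends 12
cpu at 12 (size 4, align 4) → ends 16
refcount at 16 (size 40, align 8) → ends 56
rss at 56 (size 8, align 8) → ends 64
state at 64 (size 5, align 1) → ends 69
pad 3 to align 4 for lock
lock at 72 (size 4, align 4) → ends 76
gid at 76 (size 36, align 4) → ends 112
total 112 bytes, alignment 8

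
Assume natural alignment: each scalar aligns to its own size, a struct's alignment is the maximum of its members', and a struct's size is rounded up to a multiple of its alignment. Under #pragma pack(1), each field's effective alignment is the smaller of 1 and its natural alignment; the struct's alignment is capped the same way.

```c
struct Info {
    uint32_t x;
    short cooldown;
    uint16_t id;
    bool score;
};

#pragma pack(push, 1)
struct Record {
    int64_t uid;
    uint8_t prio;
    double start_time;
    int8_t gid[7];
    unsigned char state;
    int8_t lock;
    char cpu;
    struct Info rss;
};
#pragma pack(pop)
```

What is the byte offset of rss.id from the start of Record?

33

Info: @0: x [4B, align 4] → 4; @4: cooldown [2B, align 2] → 6; @6: id [2B, align 2] → 8; @8: score [1B, align 1] → 9; +3 tail pad (align 4); size 12, align 4
@0: uid [8B, align 1] → 8
@8: prio [1B, align 1] → 9
@9: start_time [8B, align 1] → 17
@17: gid [7B, align 1] → 24
@24: state [1B, align 1] → 25
@25: lock [1B, align 1] → 26
@26: cpu [1B, align 1] → 27
@27: rss [12B, align 1] → 39
within Info: id at 6
27 + 6 = 33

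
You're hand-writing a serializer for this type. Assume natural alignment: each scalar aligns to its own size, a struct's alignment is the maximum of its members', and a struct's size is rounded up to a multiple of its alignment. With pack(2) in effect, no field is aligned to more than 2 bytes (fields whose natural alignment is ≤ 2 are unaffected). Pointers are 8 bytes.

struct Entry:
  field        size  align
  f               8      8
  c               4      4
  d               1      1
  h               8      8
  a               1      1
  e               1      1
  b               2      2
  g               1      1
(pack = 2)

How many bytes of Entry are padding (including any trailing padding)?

2

0..8  f  (8B, 2-aligned)
8..12  c  (4B, 2-aligned)
12..13  d  (1B, 1-aligned)
13..14  -- padding (1B)
14..22  h  (8B, 2-aligned)
22..23  a  (1B, 1-aligned)
23..24  e  (1B, 1-aligned)
24..26  b  (2B, 2-aligned)
26..27  g  (1B, 1-aligned)
27..28  -- tail padding (1B)
sizeof = 28, alignof = 2
data bytes 26, size 28 → padding 2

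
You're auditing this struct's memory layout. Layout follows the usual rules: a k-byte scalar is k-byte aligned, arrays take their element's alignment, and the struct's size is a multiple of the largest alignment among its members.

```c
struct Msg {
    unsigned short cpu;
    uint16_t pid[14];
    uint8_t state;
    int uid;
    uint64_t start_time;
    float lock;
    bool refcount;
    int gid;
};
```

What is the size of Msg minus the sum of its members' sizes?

@0: cpu [2B, align 2] → 2
@2: pid [28B, align 2] → 30
@30: state [1B, align 1] → 31
+1 pad (align 4)
@32: uid [4B, align 4] → 36
+4 pad (align 8)
@40: start_time [8B, align 8] → 48
@48: lock [4B, align 4] → 52
@52: refcount [1B, align 1] → 53
+3 pad (align 4)
@56: gid [4B, align 4] → 60
+4 tail pad (align 8)
size 64, align 8
data bytes 52, size 64 → padding 12

12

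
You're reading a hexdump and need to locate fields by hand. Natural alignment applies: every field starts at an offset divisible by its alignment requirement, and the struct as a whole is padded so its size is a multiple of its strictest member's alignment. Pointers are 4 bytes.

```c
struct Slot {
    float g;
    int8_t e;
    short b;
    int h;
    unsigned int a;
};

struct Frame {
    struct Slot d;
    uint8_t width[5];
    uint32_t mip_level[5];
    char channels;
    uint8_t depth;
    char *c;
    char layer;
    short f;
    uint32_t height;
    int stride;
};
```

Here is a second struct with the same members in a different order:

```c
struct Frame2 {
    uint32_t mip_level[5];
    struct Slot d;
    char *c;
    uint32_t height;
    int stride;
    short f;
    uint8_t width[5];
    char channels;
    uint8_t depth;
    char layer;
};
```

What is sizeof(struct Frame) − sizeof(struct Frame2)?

4

Slot: g at 0 (size 4, align 4) → ends 4; e at 4 (size 1, align 1) → ends 5; pad 1 to align 2 for b; b at 6 (size 2, align 2) → ends 8; h at 8 (size 4, align 4) → ends 12; a at 12 (size 4, align 4) → ends 16; total 16 bytes, alignment 4
d at 0 (size 16, align 4) → ends 16
width at 16 (size 5, align 1) → ends 21
pad 3 to align 4 for mip_level
mip_level at 24 (size 20, align 4) → ends 44
channels at 44 (size 1, align 1) → ends 45
depth at 45 (size 1, align 1) → ends 46
pad 2 to align 4 for c
c at 48 (size 4, align 4) → ends 52
layer at 52 (size 1, align 1) → ends 53
pad 1 to align 2 for f
f at 54 (size 2, align 2) → ends 56
height at 56 (size 4, align 4) → ends 60
stride at 60 (size 4, align 4) → ends 64
total 64 bytes, alignment 4
— Frame2 —
mip_level at 0 (size 20, align 4) → ends 20
d at 20 (size 16, align 4) → ends 36
c at 36 (size 4, align 4) → ends 40
height at 40 (size 4, align 4) → ends 44
stride at 44 (size 4, align 4) → ends 48
f at 48 (size 2, align 2) → ends 50
width at 50 (size 5, align 1) → ends 55
channels at 55 (size 1, align 1) → ends 56
depth at 56 (size 1, align 1) → ends 57
layer at 57 (size 1, align 1) → ends 58
tail pad 2 to reach multiple of 4
total 60 bytes, alignment 4
64 − 60 = 4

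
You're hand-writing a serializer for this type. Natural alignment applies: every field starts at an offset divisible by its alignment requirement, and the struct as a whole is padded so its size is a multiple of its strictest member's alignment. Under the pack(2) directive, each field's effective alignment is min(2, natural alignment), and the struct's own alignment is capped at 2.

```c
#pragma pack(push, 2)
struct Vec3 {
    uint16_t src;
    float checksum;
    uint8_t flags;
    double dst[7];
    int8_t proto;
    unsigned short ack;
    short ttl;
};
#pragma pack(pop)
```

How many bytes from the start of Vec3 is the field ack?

66

@0: src [2B, align 2] → 2
@2: checksum [4B, align 2] → 6
@6: flags [1B, align 1] → 7
+1 pad (align 2)
@8: dst [56B, align 2] → 64
@64: proto [1B, align 1] → 65
+1 pad (align 2)
@66: ack [2B, align 2] → 68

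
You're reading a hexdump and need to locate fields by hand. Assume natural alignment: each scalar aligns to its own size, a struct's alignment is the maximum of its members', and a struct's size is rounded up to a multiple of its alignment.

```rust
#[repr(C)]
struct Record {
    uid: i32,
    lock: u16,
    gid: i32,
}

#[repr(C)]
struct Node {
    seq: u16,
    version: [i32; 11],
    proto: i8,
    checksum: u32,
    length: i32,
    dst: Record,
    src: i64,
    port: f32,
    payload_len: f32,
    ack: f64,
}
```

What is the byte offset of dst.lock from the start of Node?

64

Record: uid at 0 (size 4, align 4) → ends 4; lock at 4 (size 2, align 2) → ends 6; pad 2 to align 4 for gid; gid at 8 (size 4, align 4) → ends 12; total 12 bytes, alignment 4
seq at 0 (size 2, align 2) → ends 2
pad 2 to align 4 for version
version at 4 (size 44, align 4) → ends 48
proto at 48 (size 1, align 1) → ends 49
pad 3 to align 4 for checksum
checksum at 52 (size 4, align 4) → ends 56
length at 56 (size 4, align 4) → ends 60
dst at 60 (size 12, align 4) → ends 72
within Record: lock at 4
60 + 4 = 64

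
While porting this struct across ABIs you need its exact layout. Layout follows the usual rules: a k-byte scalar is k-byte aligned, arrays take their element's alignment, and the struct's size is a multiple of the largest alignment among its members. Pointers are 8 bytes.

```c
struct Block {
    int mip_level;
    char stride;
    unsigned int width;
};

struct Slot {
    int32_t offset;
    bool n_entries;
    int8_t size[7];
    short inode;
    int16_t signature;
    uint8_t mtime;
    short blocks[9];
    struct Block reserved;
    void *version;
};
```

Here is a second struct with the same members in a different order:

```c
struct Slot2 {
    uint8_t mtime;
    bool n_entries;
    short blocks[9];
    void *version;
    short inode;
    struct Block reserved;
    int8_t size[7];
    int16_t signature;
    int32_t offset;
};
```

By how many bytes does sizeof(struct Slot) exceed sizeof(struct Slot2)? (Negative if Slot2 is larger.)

Block: mip_level at 0 (size 4, align 4) → ends 4; stride at 4 (size 1, align 1) → ends 5; pad 3 to align 4 for width; width at 8 (size 4, align 4) → ends 12; total 12 bytes, alignment 4
offset at 0 (size 4, align 4) → ends 4
n_entries at 4 (size 1, align 1) → ends 5
size at 5 (size 7, align 1) → ends 12
inode at 12 (size 2, align 2) → ends 14
signature at 14 (size 2, align 2) → ends 16
mtime at 16 (size 1, align 1) → ends 17
pad 1 to align 2 for blocks
blocks at 18 (size 18, align 2) → ends 36
reserved at 36 (size 12, align 4) → ends 48
version at 48 (size 8, align 8) → ends 56
total 56 bytes, alignment 8
— Slot2 —
mtime at 0 (size 1, align 1) → ends 1
n_entries at 1 (size 1, align 1) → ends 2
blocks at 2 (size 18, align 2) → ends 20
pad 4 to align 8 for version
version at 24 (size 8, align 8) → ends 32
inode at 32 (size 2, align 2) → ends 34
pad 2 to align 4 for reserved
reserved at 36 (size 12, align 4) → ends 48
size at 48 (size 7, align 1) → ends 55
pad 1 to align 2 for signature
signature at 56 (size 2, align 2) → ends 58
pad 2 to align 4 for offset
offset at 60 (size 4, align 4) → ends 64
total 64 bytes, alignment 8
56 − 64 = -8

-8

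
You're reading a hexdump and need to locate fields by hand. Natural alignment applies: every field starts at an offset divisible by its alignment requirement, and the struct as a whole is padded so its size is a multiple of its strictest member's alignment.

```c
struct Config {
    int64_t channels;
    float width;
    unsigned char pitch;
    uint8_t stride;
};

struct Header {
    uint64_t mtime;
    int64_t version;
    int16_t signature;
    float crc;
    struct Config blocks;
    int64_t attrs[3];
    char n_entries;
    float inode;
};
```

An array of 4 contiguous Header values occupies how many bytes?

Config: @0: channels [8B, align 8] → 8; @8: width [4B, align 4] → 12; @12: pitch [1B, align 1] → 13; @13: stride [1B, align 1] → 14; +2 tail pad (align 8); size 16, align 8
@0: mtime [8B, align 8] → 8
@8: version [8B, align 8] → 16
@16: signature [2B, align 2] → 18
+2 pad (align 4)
@20: crc [4B, align 4] → 24
@24: blocks [16B, align 8] → 40
@40: attrs [24B, align 8] → 64
@64: n_entries [1B, align 1] → 65
+3 pad (align 4)
@68: inode [4B, align 4] → 72
size 72, align 8
array of 4: 4 × 72 = 288

288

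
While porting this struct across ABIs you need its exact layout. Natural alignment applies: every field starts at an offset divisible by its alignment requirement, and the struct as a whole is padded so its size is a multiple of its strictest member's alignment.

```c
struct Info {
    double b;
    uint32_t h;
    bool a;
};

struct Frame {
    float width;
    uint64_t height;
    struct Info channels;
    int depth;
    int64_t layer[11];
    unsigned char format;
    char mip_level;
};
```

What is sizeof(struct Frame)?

Info: b at 0 (size 8, align 8) → ends 8; h at 8 (size 4, align 4) → ends 12; a at 12 (size 1, align 1) → ends 13; tail pad 3 to reach multiple of 8; total 16 bytes, alignment 8
width at 0 (size 4, align 4) → ends 4
pad 4 to align 8 for height
height at 8 (size 8, align 8) → ends 16
channels at 16 (size 16, align 8) → ends 32
depth at 32 (size 4, align 4) → ends 36
pad 4 to align 8 for layer
layer at 40 (size 88, align 8) → ends 128
format at 128 (size 1, align 1) → ends 129
mip_level at 129 (size 1, align 1) → ends 130
tail pad 6 to reach multiple of 8
total 136 bytes, alignment 8

136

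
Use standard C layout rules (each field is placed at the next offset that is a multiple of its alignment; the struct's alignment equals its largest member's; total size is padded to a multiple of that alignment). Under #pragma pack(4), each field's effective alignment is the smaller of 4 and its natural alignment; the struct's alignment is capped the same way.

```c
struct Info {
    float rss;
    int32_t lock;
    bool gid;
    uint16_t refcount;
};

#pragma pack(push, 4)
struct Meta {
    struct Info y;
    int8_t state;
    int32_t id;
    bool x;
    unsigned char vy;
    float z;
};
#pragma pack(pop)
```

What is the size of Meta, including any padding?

Info: @0: rss [4B, align 4] → 4; @4: lock [4B, align 4] → 8; @8: gid [1B, align 1] → 9; +1 pad (align 2); @10: refcount [2B, align 2] → 12; size 12, align 4
@0: y [12B, align 4] → 12
@12: state [1B, align 1] → 13
+3 pad (align 4)
@16: id [4B, align 4] → 20
@20: x [1B, align 1] → 21
@21: vy [1B, align 1] → 22
+2 pad (align 4)
@24: z [4B, align 4] → 28
size 28, align 4

28 bytes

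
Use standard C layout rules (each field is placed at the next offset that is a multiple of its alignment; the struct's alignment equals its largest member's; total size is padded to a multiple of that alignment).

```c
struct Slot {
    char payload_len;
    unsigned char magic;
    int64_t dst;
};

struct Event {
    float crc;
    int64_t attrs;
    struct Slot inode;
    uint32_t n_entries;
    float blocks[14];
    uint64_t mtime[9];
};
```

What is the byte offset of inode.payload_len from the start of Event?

16

Slot: 0..1  payload_len  (1B, 1-aligned); 1..2  magic  (1B, 1-aligned); 2..8  -- padding (6B); 8..16  dst  (8B, 8-aligned); sizeof = 16, alignof = 8
0..4  crc  (4B, 4-aligned)
4..8  -- padding (4B)
8..16  attrs  (8B, 8-aligned)
16..32  inode  (16B, 8-aligned)
within Slot: payload_len at 0
16 + 0 = 16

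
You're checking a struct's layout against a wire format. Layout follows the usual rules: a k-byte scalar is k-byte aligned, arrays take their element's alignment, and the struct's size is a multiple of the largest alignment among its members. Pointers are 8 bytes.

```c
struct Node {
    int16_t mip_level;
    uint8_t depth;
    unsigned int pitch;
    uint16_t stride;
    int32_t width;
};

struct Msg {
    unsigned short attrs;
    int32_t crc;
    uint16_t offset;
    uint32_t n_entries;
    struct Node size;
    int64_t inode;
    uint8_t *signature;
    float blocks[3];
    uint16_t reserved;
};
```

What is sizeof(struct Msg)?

64 bytes

Node: 0..2  mip_level  (2B, 2-aligned); 2..3  depth  (1B, 1-aligned); 3..4  -- padding (1B); 4..8  pitch  (4B, 4-aligned); 8..10  stride  (2B, 2-aligned); 10..12  -- padding (2B); 12..16  width  (4B, 4-aligned); sizeof = 16, alignof = 4
0..2  attrs  (2B, 2-aligned)
2..4  -- padding (2B)
4..8  crc  (4B, 4-aligned)
8..10  offset  (2B, 2-aligned)
10..12  -- padding (2B)
12..16  n_entries  (4B, 4-aligned)
16..32  size  (16B, 4-aligned)
32..40  inode  (8B, 8-aligned)
40..48  signature  (8B, 8-aligned)
48..60  blocks  (12B, 4-aligned)
60..62  reserved  (2B, 2-aligned)
62..64  -- tail padding (2B)
sizeof = 64, alignof = 8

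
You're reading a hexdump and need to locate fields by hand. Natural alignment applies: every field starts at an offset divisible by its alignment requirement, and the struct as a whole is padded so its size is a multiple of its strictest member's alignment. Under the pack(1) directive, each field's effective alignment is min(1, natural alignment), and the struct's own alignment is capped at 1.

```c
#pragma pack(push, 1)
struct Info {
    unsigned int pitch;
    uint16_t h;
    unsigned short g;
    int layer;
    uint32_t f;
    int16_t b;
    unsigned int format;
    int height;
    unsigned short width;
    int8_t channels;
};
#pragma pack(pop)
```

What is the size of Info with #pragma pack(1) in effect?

pitch at 0 (size 4, align 1) → ends 4
h at 4 (size 2, align 1) → ends 6
g at 6 (size 2, align 1) → ends 8
layer at 8 (size 4, align 1) → ends 12
f at 12 (size 4, align 1) → ends 16
b at 16 (size 2, align 1) → ends 18
format at 18 (size 4, align 1) → ends 22
height at 22 (size 4, align 1) → ends 26
width at 26 (size 2, align 1) → ends 28
channels at 28 (size 1, align 1) → ends 29
total 29 bytes, alignment 1

29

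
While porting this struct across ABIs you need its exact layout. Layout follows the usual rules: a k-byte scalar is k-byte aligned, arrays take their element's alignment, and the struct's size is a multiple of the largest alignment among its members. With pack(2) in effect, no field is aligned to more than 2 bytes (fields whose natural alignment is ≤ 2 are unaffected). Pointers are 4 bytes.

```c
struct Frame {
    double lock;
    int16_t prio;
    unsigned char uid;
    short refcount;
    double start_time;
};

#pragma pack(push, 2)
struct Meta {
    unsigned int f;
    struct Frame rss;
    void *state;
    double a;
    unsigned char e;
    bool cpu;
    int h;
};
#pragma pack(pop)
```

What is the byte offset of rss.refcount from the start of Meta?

16

Frame: lock at 0 (size 8, align 8) → ends 8; prio at 8 (size 2, align 2) → ends 10; uid at 10 (size 1, align 1) → ends 11; pad 1 to align 2 for refcount; refcount at 12 (size 2, align 2) → ends 14; pad 2 to align 8 for start_time; start_time at 16 (size 8, align 8) → ends 24; total 24 bytes, alignment 8
f at 0 (size 4, align 2) → ends 4
rss at 4 (size 24, align 2) → ends 28
within Frame: refcount at 12
4 + 12 = 16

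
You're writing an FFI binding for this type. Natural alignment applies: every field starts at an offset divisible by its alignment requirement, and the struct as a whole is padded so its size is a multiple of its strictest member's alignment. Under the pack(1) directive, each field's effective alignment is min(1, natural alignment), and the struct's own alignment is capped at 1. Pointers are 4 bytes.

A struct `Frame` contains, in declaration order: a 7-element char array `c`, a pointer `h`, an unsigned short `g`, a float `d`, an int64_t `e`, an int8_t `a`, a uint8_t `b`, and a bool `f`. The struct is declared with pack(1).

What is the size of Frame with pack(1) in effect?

@0: c [7B, align 1] → 7
@7: h [4B, align 1] → 11
@11: g [2B, align 1] → 13
@13: d [4B, align 1] → 17
@17: e [8B, align 1] → 25
@25: a [1B, align 1] → 26
@26: b [1B, align 1] → 27
@27: f [1B, align 1] → 28
size 28, align 1

28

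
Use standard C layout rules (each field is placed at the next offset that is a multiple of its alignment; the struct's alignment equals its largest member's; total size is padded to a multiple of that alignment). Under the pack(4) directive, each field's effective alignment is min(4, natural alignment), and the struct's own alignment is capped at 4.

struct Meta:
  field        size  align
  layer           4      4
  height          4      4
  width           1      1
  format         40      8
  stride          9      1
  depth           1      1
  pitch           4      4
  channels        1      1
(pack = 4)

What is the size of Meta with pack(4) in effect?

72

@0: layer [4B, align 4] → 4
@4: height [4B, align 4] → 8
@8: width [1B, align 1] → 9
+3 pad (align 4)
@12: format [40B, align 4] → 52
@52: stride [9B, align 1] → 61
@61: depth [1B, align 1] → 62
+2 pad (align 4)
@64: pitch [4B, align 4] → 68
@68: channels [1B, align 1] → 69
+3 tail pad (align 4)
size 72, align 4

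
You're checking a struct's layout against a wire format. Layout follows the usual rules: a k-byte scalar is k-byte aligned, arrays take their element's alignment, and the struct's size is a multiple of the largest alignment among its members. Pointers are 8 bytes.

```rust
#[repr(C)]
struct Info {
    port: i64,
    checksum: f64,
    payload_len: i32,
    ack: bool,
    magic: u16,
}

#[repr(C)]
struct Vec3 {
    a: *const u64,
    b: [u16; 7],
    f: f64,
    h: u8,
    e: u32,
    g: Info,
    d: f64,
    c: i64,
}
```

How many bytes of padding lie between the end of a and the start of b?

0

Info: port at 0 (size 8, align 8) → ends 8; checksum at 8 (size 8, align 8) → ends 16; payload_len at 16 (size 4, align 4) → ends 20; ack at 20 (size 1, align 1) → ends 21; pad 1 to align 2 for magic; magic at 22 (size 2, align 2) → ends 24; total 24 bytes, alignment 8
a at 0 (size 8, align 8) → ends 8
b at 8 (size 14, align 2) → ends 22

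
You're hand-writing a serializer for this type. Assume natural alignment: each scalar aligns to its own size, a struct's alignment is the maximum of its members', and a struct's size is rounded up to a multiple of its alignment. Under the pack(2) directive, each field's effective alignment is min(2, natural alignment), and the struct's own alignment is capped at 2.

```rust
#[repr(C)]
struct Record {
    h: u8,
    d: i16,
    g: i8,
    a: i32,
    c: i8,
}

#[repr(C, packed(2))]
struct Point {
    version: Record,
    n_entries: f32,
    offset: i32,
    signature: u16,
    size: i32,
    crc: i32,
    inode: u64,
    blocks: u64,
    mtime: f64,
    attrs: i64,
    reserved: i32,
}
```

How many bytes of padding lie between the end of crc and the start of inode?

Record: @0: h [1B, align 1] → 1; +1 pad (align 2); @2: d [2B, align 2] → 4; @4: g [1B, align 1] → 5; +3 pad (align 4); @8: a [4B, align 4] → 12; @12: c [1B, align 1] → 13; +3 tail pad (align 4); size 16, align 4
@0: version [16B, align 2] → 16
@16: n_entries [4B, align 2] → 20
@20: offset [4B, align 2] → 24
@24: signature [2B, align 2] → 26
@26: size [4B, align 2] → 30
@30: crc [4B, align 2] → 34
@34: inode [8B, align 2] → 42

0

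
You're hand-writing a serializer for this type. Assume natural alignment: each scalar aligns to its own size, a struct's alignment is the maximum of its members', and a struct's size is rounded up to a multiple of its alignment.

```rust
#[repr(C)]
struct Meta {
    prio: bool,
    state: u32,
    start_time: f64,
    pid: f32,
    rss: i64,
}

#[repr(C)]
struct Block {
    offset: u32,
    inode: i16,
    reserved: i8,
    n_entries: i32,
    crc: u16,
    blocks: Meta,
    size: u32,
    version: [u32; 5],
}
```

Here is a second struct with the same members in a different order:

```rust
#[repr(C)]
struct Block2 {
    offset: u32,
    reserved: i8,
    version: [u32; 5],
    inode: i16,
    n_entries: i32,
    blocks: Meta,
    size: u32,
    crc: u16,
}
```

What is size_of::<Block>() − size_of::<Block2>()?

Meta: 0..1  prio  (1B, 1-aligned); 1..4  -- padding (3B); 4..8  state  (4B, 4-aligned); 8..16  start_time  (8B, 8-aligned); 16..20  pid  (4B, 4-aligned); 20..24  -- padding (4B); 24..32  rss  (8B, 8-aligned); sizeof = 32, alignof = 8
0..4  offset  (4B, 4-aligned)
4..6  inode  (2B, 2-aligned)
6..7  reserved  (1B, 1-aligned)
7..8  -- padding (1B)
8..12  n_entries  (4B, 4-aligned)
12..14  crc  (2B, 2-aligned)
14..16  -- padding (2B)
16..48  blocks  (32B, 8-aligned)
48..52  size  (4B, 4-aligned)
52..72  version  (20B, 4-aligned)
sizeof = 72, alignof = 8
— Block2 —
0..4  offset  (4B, 4-aligned)
4..5  reserved  (1B, 1-aligned)
5..8  -- padding (3B)
8..28  version  (20B, 4-aligned)
28..30  inode  (2B, 2-aligned)
30..32  -- padding (2B)
32..36  n_entries  (4B, 4-aligned)
36..40  -- padding (4B)
40..72  blocks  (32B, 8-aligned)
72..76  size  (4B, 4-aligned)
76..78  crc  (2B, 2-aligned)
78..80  -- tail padding (2B)
sizeof = 80, alignof = 8
72 − 80 = -8

-8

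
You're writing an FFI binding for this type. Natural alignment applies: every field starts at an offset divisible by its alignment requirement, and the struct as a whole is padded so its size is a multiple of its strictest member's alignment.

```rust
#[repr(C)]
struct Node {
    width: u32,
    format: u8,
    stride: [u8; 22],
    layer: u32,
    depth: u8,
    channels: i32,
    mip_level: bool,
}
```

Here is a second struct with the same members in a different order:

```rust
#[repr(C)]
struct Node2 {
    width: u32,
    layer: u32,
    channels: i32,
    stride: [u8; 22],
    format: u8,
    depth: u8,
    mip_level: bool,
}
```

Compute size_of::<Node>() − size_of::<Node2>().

width at 0 (size 4, align 4) → ends 4
format at 4 (size 1, align 1) → ends 5
stride at 5 (size 22, align 1) → ends 27
pad 1 to align 4 for layer
layer at 28 (size 4, align 4) → ends 32
depth at 32 (size 1, align 1) → ends 33
pad 3 to align 4 for channels
channels at 36 (size 4, align 4) → ends 40
mip_level at 40 (size 1, align 1) → ends 41
tail pad 3 to reach multiple of 4
total 44 bytes, alignment 4
— Node2 —
width at 0 (size 4, align 4) → ends 4
layer at 4 (size 4, align 4) → ends 8
channels at 8 (size 4, align 4) → ends 12
stride at 12 (size 22, align 1) → ends 34
format at 34 (size 1, align 1) → ends 35
depth at 35 (size 1, align 1) → ends 36
mip_level at 36 (size 1, align 1) → ends 37
tail pad 3 to reach multiple of 4
total 40 bytes, alignment 4
44 − 40 = 4

4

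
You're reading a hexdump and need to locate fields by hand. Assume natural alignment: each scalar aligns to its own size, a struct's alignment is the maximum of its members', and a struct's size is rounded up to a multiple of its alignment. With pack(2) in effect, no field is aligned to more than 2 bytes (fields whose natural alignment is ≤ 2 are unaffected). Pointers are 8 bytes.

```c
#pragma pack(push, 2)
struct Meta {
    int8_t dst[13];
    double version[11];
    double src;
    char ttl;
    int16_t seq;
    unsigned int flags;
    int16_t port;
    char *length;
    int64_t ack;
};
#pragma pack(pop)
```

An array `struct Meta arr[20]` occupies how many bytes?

@0: dst [13B, align 1] → 13
+1 pad (align 2)
@14: version [88B, align 2] → 102
@102: src [8B, align 2] → 110
@110: ttl [1B, align 1] → 111
+1 pad (align 2)
@112: seq [2B, align 2] → 114
@114: flags [4B, align 2] → 118
@118: port [2B, align 2] → 120
@120: length [8B, align 2] → 128
@128: ack [8B, align 2] → 136
size 136, align 2
array of 20: 20 × 136 = 2720

2720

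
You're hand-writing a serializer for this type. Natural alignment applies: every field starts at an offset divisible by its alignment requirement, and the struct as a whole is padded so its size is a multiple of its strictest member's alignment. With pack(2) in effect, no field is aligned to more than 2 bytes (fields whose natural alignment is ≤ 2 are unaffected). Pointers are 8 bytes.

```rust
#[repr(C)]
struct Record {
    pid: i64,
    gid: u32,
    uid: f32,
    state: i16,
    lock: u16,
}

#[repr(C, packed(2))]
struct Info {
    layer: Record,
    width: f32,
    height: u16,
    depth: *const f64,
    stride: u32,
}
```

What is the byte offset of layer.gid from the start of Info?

8

Record: @0: pid [8B, align 8] → 8; @8: gid [4B, align 4] → 12; @12: uid [4B, align 4] → 16; @16: state [2B, align 2] → 18; @18: lock [2B, align 2] → 20; +4 tail pad (align 8); size 24, align 8
@0: layer [24B, align 2] → 24
within Record: gid at 8
0 + 8 = 8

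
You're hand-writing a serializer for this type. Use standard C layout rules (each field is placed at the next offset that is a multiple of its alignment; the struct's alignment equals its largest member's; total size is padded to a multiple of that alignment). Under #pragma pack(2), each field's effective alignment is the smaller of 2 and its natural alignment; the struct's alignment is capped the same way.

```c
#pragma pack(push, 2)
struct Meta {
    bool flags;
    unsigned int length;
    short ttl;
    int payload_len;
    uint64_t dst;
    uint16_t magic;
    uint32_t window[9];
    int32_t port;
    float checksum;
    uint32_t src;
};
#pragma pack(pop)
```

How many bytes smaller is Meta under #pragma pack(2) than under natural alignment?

10

natural layout:
  0..1  flags  (1B, 1-aligned)
  1..4  -- padding (3B)
  4..8  length  (4B, 4-aligned)
  8..10  ttl  (2B, 2-aligned)
  10..12  -- padding (2B)
  12..16  payload_len  (4B, 4-aligned)
  16..24  dst  (8B, 8-aligned)
  24..26  magic  (2B, 2-aligned)
  26..28  -- padding (2B)
  28..64  window  (36B, 4-aligned)
  64..68  port  (4B, 4-aligned)
  68..72  checksum  (4B, 4-aligned)
  72..76  src  (4B, 4-aligned)
  76..80  -- tail padding (4B)
  sizeof = 80, alignof = 8
packed(2) layout:
  0..1  flags  (1B, 1-aligned)
  1..2  -- padding (1B)
  2..6  length  (4B, 2-aligned)
  6..8  ttl  (2B, 2-aligned)
  8..12  payload_len  (4B, 2-aligned)
  12..20  dst  (8B, 2-aligned)
  20..22  magic  (2B, 2-aligned)
  22..58  window  (36B, 2-aligned)
  58..62  port  (4B, 2-aligned)
  62..66  checksum  (4B, 2-aligned)
  66..70  src  (4B, 2-aligned)
  sizeof = 70, alignof = 2
80 − 70 = 10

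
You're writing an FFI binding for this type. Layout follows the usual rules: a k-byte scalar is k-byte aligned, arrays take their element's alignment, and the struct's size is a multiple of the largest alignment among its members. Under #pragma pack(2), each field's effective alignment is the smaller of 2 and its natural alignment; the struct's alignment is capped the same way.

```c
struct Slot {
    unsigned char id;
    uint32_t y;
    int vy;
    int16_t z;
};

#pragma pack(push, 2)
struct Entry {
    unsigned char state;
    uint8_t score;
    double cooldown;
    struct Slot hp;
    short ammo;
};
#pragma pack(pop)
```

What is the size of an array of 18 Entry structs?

504

Slot: 0..1  id  (1B, 1-aligned); 1..4  -- padding (3B); 4..8  y  (4B, 4-aligned); 8..12  vy  (4B, 4-aligned); 12..14  z  (2B, 2-aligned); 14..16  -- tail padding (2B); sizeof = 16, alignof = 4
0..1  state  (1B, 1-aligned)
1..2  score  (1B, 1-aligned)
2..10  cooldown  (8B, 2-aligned)
10..26  hp  (16B, 2-aligned)
26..28  ammo  (2B, 2-aligned)
sizeof = 28, alignof = 2
array of 18: 18 × 28 = 504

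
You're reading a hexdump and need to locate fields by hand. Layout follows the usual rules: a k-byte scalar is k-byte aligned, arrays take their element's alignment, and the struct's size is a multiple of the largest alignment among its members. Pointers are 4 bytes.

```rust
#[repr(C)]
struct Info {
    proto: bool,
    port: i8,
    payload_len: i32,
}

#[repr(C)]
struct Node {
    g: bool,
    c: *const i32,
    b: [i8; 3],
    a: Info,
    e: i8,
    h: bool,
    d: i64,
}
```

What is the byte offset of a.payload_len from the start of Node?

Info: @0: proto [1B, align 1] → 1; @1: port [1B, align 1] → 2; +2 pad (align 4); @4: payload_len [4B, align 4] → 8; size 8, align 4
@0: g [1B, align 1] → 1
+3 pad (align 4)
@4: c [4B, align 4] → 8
@8: b [3B, align 1] → 11
+1 pad (align 4)
@12: a [8B, align 4] → 20
within Info: payload_len at 4
12 + 4 = 16

16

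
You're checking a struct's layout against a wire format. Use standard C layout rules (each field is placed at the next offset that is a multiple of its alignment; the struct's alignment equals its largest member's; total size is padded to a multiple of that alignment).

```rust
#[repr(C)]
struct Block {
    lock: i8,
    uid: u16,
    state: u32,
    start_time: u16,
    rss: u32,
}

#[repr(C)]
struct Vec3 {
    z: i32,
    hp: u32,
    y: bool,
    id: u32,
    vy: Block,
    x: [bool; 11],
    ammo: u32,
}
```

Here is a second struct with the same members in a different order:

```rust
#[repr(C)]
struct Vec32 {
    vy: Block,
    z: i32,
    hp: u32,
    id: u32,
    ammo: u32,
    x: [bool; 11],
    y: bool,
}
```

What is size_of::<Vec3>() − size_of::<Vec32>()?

4

Block: @0: lock [1B, align 1] → 1; +1 pad (align 2); @2: uid [2B, align 2] → 4; @4: state [4B, align 4] → 8; @8: start_time [2B, align 2] → 10; +2 pad (align 4); @12: rss [4B, align 4] → 16; size 16, align 4
@0: z [4B, align 4] → 4
@4: hp [4B, align 4] → 8
@8: y [1B, align 1] → 9
+3 pad (align 4)
@12: id [4B, align 4] → 16
@16: vy [16B, align 4] → 32
@32: x [11B, align 1] → 43
+1 pad (align 4)
@44: ammo [4B, align 4] → 48
size 48, align 4
— Vec32 —
@0: vy [16B, align 4] → 16
@16: z [4B, align 4] → 20
@20: hp [4B, align 4] → 24
@24: id [4B, align 4] → 28
@28: ammo [4B, align 4] → 32
@32: x [11B, align 1] → 43
@43: y [1B, align 1] → 44
size 44, align 4
48 − 44 = 4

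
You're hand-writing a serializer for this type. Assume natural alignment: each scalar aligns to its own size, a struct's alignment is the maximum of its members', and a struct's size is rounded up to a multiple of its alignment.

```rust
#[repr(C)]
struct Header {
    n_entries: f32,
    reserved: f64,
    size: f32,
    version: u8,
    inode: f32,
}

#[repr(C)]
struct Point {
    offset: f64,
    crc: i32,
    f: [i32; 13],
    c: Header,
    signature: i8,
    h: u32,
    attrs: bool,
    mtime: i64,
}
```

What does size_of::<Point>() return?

120

Header: @0: n_entries [4B, align 4] → 4; +4 pad (align 8); @8: reserved [8B, align 8] → 16; @16: size [4B, align 4] → 20; @20: version [1B, align 1] → 21; +3 pad (align 4); @24: inode [4B, align 4] → 28; +4 tail pad (align 8); size 32, align 8
@0: offset [8B, align 8] → 8
@8: crc [4B, align 4] → 12
@12: f [52B, align 4] → 64
@64: c [32B, align 8] → 96
@96: signature [1B, align 1] → 97
+3 pad (align 4)
@100: h [4B, align 4] → 104
@104: attrs [1B, align 1] → 105
+7 pad (align 8)
@112: mtime [8B, align 8] → 120
size 120, align 8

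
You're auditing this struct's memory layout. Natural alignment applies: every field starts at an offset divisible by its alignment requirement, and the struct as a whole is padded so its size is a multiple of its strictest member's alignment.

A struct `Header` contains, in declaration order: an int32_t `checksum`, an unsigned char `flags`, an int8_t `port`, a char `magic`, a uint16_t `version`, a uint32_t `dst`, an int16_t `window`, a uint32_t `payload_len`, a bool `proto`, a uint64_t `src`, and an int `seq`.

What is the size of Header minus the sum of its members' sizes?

16

@0: checksum [4B, align 4] → 4
@4: flags [1B, align 1] → 5
@5: port [1B, align 1] → 6
@6: magic [1B, align 1] → 7
+1 pad (align 2)
@8: version [2B, align 2] → 10
+2 pad (align 4)
@12: dst [4B, align 4] → 16
@16: window [2B, align 2] → 18
+2 pad (align 4)
@20: payload_len [4B, align 4] → 24
@24: proto [1B, align 1] → 25
+7 pad (align 8)
@32: src [8B, align 8] → 40
@40: seq [4B, align 4] → 44
+4 tail pad (align 8)
size 48, align 8
data bytes 32, size 48 → padding 16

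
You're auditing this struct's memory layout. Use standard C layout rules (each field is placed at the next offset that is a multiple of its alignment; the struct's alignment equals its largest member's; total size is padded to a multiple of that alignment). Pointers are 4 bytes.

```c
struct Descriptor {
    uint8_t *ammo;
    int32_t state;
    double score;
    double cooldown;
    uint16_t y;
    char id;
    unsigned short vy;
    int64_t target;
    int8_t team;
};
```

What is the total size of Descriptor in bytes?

48 bytes

0..4  ammo  (4B, 4-aligned)
4..8  state  (4B, 4-aligned)
8..16  score  (8B, 8-aligned)
16..24  cooldown  (8B, 8-aligned)
24..26  y  (2B, 2-aligned)
26..27  id  (1B, 1-aligned)
27..28  -- padding (1B)
28..30  vy  (2B, 2-aligned)
30..32  -- padding (2B)
32..40  target  (8B, 8-aligned)
40..41  team  (1B, 1-aligned)
41..48  -- tail padding (7B)
sizeof = 48, alignof = 8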